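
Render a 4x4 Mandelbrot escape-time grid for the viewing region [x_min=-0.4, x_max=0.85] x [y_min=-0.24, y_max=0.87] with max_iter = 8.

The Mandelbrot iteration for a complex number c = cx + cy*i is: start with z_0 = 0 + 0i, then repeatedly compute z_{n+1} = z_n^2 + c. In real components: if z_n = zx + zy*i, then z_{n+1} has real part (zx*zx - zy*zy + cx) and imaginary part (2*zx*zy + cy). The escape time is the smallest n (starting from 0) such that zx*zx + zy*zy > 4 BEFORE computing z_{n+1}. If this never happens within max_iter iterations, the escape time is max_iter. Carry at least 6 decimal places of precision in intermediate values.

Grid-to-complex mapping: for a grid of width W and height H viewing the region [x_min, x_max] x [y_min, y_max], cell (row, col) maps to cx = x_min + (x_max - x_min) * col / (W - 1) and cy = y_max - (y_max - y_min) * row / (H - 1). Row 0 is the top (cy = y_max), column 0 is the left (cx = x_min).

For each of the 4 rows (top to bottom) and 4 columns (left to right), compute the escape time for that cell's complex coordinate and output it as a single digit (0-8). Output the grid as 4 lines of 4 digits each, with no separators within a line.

Answer: 5832
8863
8873
8883

Derivation:
(row=0, col=0): c = -0.4000 + 0.8700i → escape time 5
(row=0, col=1): c = 0.0167 + 0.8700i → escape time 8
(row=0, col=2): c = 0.4333 + 0.8700i → escape time 3
(row=0, col=3): c = 0.8500 + 0.8700i → escape time 2
(row=1, col=0): c = -0.4000 + 0.5000i → escape time 8
(row=1, col=1): c = 0.0167 + 0.5000i → escape time 8
(row=1, col=2): c = 0.4333 + 0.5000i → escape time 6
(row=1, col=3): c = 0.8500 + 0.5000i → escape time 3
(row=2, col=0): c = -0.4000 + 0.1300i → escape time 8
(row=2, col=1): c = 0.0167 + 0.1300i → escape time 8
(row=2, col=2): c = 0.4333 + 0.1300i → escape time 7
(row=2, col=3): c = 0.8500 + 0.1300i → escape time 3
(row=3, col=0): c = -0.4000 + -0.2400i → escape time 8
(row=3, col=1): c = 0.0167 + -0.2400i → escape time 8
(row=3, col=2): c = 0.4333 + -0.2400i → escape time 8
(row=3, col=3): c = 0.8500 + -0.2400i → escape time 3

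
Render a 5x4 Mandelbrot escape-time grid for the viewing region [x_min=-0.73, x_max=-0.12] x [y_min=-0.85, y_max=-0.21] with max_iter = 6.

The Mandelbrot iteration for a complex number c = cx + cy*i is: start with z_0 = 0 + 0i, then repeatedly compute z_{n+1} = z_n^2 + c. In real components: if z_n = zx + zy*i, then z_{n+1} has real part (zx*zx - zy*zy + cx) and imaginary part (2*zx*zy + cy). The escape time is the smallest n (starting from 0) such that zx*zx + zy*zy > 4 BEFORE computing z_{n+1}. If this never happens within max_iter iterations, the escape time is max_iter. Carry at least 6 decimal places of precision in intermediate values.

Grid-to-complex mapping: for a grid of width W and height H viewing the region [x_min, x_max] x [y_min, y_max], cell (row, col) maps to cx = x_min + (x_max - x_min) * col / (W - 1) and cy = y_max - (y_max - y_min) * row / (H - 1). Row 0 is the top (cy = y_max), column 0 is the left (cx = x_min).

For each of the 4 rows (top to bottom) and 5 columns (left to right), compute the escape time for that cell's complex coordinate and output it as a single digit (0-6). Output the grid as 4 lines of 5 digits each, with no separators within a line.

Answer: 66666
66666
56666
44566

Derivation:
(row=0, col=0): c = -0.7300 + -0.2100i → escape time 6
(row=0, col=1): c = -0.5775 + -0.2100i → escape time 6
(row=0, col=2): c = -0.4250 + -0.2100i → escape time 6
(row=0, col=3): c = -0.2725 + -0.2100i → escape time 6
(row=0, col=4): c = -0.1200 + -0.2100i → escape time 6
(row=1, col=0): c = -0.7300 + -0.4233i → escape time 6
(row=1, col=1): c = -0.5775 + -0.4233i → escape time 6
(row=1, col=2): c = -0.4250 + -0.4233i → escape time 6
(row=1, col=3): c = -0.2725 + -0.4233i → escape time 6
(row=1, col=4): c = -0.1200 + -0.4233i → escape time 6
(row=2, col=0): c = -0.7300 + -0.6367i → escape time 5
(row=2, col=1): c = -0.5775 + -0.6367i → escape time 6
(row=2, col=2): c = -0.4250 + -0.6367i → escape time 6
(row=2, col=3): c = -0.2725 + -0.6367i → escape time 6
(row=2, col=4): c = -0.1200 + -0.6367i → escape time 6
(row=3, col=0): c = -0.7300 + -0.8500i → escape time 4
(row=3, col=1): c = -0.5775 + -0.8500i → escape time 4
(row=3, col=2): c = -0.4250 + -0.8500i → escape time 5
(row=3, col=3): c = -0.2725 + -0.8500i → escape time 6
(row=3, col=4): c = -0.1200 + -0.8500i → escape time 6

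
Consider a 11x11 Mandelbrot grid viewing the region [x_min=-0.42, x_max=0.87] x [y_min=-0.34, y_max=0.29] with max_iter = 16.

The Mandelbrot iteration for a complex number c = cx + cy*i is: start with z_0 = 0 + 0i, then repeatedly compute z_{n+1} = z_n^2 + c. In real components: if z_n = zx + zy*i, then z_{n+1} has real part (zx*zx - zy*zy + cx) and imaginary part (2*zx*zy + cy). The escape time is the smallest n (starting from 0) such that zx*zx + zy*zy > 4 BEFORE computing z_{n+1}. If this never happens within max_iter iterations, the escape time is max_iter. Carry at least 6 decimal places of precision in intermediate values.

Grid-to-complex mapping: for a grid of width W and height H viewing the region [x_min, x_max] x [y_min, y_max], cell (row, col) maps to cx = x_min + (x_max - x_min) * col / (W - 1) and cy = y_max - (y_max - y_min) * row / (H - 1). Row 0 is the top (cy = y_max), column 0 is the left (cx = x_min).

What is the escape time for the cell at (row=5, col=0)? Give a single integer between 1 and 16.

Answer: 16

Derivation:
z_0 = 0 + 0i, c = -0.4200 + -0.0250i
Iter 1: z = -0.4200 + -0.0250i, |z|^2 = 0.1770
Iter 2: z = -0.2442 + -0.0040i, |z|^2 = 0.0597
Iter 3: z = -0.3604 + -0.0230i, |z|^2 = 0.1304
Iter 4: z = -0.2907 + -0.0084i, |z|^2 = 0.0846
Iter 5: z = -0.3356 + -0.0201i, |z|^2 = 0.1130
Iter 6: z = -0.3078 + -0.0115i, |z|^2 = 0.0949
Iter 7: z = -0.3254 + -0.0179i, |z|^2 = 0.1062
Iter 8: z = -0.3144 + -0.0133i, |z|^2 = 0.0990
Iter 9: z = -0.3213 + -0.0166i, |z|^2 = 0.1035
Iter 10: z = -0.3170 + -0.0143i, |z|^2 = 0.1007
Iter 11: z = -0.3197 + -0.0159i, |z|^2 = 0.1025
Iter 12: z = -0.3181 + -0.0148i, |z|^2 = 0.1014
Iter 13: z = -0.3191 + -0.0156i, |z|^2 = 0.1020
Iter 14: z = -0.3184 + -0.0151i, |z|^2 = 0.1016
Iter 15: z = -0.3188 + -0.0154i, |z|^2 = 0.1019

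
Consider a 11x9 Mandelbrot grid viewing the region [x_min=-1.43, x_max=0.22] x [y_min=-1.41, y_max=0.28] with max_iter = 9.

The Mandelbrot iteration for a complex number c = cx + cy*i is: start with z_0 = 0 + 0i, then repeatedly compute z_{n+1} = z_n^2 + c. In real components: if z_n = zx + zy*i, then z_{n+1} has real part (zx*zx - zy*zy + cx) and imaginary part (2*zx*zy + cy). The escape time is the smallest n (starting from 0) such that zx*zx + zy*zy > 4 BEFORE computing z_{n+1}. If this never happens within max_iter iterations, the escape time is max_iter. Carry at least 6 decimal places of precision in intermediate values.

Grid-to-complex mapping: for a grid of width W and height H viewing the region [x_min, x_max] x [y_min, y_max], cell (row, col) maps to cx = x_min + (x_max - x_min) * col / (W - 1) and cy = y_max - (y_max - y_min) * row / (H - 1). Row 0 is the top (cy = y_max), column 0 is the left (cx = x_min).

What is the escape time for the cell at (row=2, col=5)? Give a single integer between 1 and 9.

Answer: 9

Derivation:
z_0 = 0 + 0i, c = -0.6050 + -0.1425i
Iter 1: z = -0.6050 + -0.1425i, |z|^2 = 0.3863
Iter 2: z = -0.2593 + 0.0299i, |z|^2 = 0.0681
Iter 3: z = -0.5387 + -0.1580i, |z|^2 = 0.3151
Iter 4: z = -0.3398 + 0.0277i, |z|^2 = 0.1162
Iter 5: z = -0.4903 + -0.1614i, |z|^2 = 0.2664
Iter 6: z = -0.3906 + 0.0157i, |z|^2 = 0.1528
Iter 7: z = -0.4526 + -0.1548i, |z|^2 = 0.2288
Iter 8: z = -0.4241 + -0.0024i, |z|^2 = 0.1798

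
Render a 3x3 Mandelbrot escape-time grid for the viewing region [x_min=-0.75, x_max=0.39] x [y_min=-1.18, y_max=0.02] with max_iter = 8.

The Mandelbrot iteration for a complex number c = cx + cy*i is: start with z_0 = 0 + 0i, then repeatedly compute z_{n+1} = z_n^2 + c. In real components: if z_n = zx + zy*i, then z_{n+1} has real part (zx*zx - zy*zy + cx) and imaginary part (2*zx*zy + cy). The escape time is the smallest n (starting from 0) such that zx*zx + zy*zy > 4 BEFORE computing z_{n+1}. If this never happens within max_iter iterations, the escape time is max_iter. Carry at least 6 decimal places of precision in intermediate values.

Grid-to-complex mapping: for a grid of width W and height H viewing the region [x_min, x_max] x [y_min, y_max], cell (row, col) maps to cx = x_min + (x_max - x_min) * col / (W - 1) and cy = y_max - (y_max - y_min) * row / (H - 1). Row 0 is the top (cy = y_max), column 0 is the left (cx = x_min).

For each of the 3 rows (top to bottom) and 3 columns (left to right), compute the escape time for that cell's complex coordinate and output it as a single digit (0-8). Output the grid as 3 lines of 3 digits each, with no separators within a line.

(row=0, col=0): c = -0.7500 + 0.0200i → escape time 8
(row=0, col=1): c = -0.1800 + 0.0200i → escape time 8
(row=0, col=2): c = 0.3900 + 0.0200i → escape time 7
(row=1, col=0): c = -0.7500 + -0.5800i → escape time 6
(row=1, col=1): c = -0.1800 + -0.5800i → escape time 8
(row=1, col=2): c = 0.3900 + -0.5800i → escape time 8
(row=2, col=0): c = -0.7500 + -1.1800i → escape time 3
(row=2, col=1): c = -0.1800 + -1.1800i → escape time 4
(row=2, col=2): c = 0.3900 + -1.1800i → escape time 2

Answer: 887
688
342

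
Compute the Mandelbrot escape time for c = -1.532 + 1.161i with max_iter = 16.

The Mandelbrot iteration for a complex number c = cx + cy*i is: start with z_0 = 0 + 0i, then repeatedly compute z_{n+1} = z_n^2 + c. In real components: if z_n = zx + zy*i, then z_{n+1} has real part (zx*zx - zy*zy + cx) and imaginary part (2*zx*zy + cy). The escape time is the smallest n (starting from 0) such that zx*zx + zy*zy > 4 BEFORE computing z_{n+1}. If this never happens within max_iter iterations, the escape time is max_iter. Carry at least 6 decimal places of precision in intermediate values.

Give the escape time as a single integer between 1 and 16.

Answer: 2

Derivation:
z_0 = 0 + 0i, c = -1.5320 + 1.1610i
Iter 1: z = -1.5320 + 1.1610i, |z|^2 = 3.6949
Iter 2: z = -0.5329 + -2.3963i, |z|^2 = 6.0263
Escaped at iteration 2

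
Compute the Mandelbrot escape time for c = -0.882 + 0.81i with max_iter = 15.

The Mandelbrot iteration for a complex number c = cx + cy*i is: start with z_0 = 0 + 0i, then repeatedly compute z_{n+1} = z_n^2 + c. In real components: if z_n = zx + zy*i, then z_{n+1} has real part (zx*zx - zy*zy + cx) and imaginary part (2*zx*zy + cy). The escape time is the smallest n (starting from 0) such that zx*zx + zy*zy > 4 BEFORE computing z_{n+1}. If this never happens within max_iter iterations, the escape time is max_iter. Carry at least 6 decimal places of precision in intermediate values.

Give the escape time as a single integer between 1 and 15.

Answer: 4

Derivation:
z_0 = 0 + 0i, c = -0.8820 + 0.8100i
Iter 1: z = -0.8820 + 0.8100i, |z|^2 = 1.4340
Iter 2: z = -0.7602 + -0.6188i, |z|^2 = 0.9608
Iter 3: z = -0.6871 + 1.7509i, |z|^2 = 3.5376
Iter 4: z = -3.4754 + -1.5960i, |z|^2 = 14.6256
Escaped at iteration 4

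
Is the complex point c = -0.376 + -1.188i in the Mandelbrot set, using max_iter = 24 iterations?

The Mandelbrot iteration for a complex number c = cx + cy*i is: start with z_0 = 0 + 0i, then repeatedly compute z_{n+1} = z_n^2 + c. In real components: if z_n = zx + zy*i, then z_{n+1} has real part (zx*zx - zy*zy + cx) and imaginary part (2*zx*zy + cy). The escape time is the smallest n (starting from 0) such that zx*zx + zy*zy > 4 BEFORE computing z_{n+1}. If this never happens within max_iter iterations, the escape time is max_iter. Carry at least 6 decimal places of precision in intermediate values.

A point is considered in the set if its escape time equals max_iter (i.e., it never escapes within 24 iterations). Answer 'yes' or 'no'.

Answer: no

Derivation:
z_0 = 0 + 0i, c = -0.3760 + -1.1880i
Iter 1: z = -0.3760 + -1.1880i, |z|^2 = 1.5527
Iter 2: z = -1.6460 + -0.2946i, |z|^2 = 2.7960
Iter 3: z = 2.2464 + -0.2181i, |z|^2 = 5.0939
Escaped at iteration 3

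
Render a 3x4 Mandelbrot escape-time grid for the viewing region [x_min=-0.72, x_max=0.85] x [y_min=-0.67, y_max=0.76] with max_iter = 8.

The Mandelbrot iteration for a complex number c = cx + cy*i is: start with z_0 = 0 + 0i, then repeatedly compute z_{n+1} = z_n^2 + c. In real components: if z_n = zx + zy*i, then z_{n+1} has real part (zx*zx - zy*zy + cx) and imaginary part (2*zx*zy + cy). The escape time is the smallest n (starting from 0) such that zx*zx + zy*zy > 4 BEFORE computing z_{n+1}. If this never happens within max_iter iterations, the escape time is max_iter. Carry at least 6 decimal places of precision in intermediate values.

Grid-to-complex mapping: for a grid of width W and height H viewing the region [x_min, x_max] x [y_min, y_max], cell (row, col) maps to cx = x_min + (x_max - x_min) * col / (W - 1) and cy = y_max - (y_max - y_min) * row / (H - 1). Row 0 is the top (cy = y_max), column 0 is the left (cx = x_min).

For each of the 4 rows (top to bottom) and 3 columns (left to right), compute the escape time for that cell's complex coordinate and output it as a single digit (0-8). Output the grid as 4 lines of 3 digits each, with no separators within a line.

Answer: 482
883
883
582

Derivation:
(row=0, col=0): c = -0.7200 + 0.7600i → escape time 4
(row=0, col=1): c = 0.0650 + 0.7600i → escape time 8
(row=0, col=2): c = 0.8500 + 0.7600i → escape time 2
(row=1, col=0): c = -0.7200 + 0.2833i → escape time 8
(row=1, col=1): c = 0.0650 + 0.2833i → escape time 8
(row=1, col=2): c = 0.8500 + 0.2833i → escape time 3
(row=2, col=0): c = -0.7200 + -0.1933i → escape time 8
(row=2, col=1): c = 0.0650 + -0.1933i → escape time 8
(row=2, col=2): c = 0.8500 + -0.1933i → escape time 3
(row=3, col=0): c = -0.7200 + -0.6700i → escape time 5
(row=3, col=1): c = 0.0650 + -0.6700i → escape time 8
(row=3, col=2): c = 0.8500 + -0.6700i → escape time 2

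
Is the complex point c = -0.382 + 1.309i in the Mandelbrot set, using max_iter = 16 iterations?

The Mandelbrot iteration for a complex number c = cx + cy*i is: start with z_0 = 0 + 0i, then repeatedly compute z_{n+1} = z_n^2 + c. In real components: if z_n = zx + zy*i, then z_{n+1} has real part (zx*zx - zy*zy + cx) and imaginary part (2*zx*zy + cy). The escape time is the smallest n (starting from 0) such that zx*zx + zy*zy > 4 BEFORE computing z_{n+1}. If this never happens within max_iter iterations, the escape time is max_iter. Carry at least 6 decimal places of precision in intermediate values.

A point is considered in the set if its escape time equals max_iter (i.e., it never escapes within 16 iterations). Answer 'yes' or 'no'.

Answer: no

Derivation:
z_0 = 0 + 0i, c = -0.3820 + 1.3090i
Iter 1: z = -0.3820 + 1.3090i, |z|^2 = 1.8594
Iter 2: z = -1.9496 + 0.3089i, |z|^2 = 3.8962
Iter 3: z = 3.3233 + 0.1045i, |z|^2 = 11.0555
Escaped at iteration 3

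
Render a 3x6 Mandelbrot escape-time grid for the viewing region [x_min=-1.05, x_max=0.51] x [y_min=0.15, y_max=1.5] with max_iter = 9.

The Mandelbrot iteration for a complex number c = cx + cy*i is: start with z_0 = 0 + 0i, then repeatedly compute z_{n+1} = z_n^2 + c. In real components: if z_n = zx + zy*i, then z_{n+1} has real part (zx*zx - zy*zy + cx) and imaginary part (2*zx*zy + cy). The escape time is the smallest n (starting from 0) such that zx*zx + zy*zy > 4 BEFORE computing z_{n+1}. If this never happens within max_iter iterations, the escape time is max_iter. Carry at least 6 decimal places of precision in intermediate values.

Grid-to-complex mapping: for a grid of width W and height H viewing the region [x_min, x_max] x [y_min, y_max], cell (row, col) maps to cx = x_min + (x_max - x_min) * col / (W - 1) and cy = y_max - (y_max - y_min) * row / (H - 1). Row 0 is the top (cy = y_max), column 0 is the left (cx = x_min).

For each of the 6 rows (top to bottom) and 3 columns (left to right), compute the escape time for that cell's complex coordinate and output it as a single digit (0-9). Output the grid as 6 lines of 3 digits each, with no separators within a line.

Answer: 222
332
363
493
695
995

Derivation:
(row=0, col=0): c = -1.0500 + 1.5000i → escape time 2
(row=0, col=1): c = -0.2700 + 1.5000i → escape time 2
(row=0, col=2): c = 0.5100 + 1.5000i → escape time 2
(row=1, col=0): c = -1.0500 + 1.2300i → escape time 3
(row=1, col=1): c = -0.2700 + 1.2300i → escape time 3
(row=1, col=2): c = 0.5100 + 1.2300i → escape time 2
(row=2, col=0): c = -1.0500 + 0.9600i → escape time 3
(row=2, col=1): c = -0.2700 + 0.9600i → escape time 6
(row=2, col=2): c = 0.5100 + 0.9600i → escape time 3
(row=3, col=0): c = -1.0500 + 0.6900i → escape time 4
(row=3, col=1): c = -0.2700 + 0.6900i → escape time 9
(row=3, col=2): c = 0.5100 + 0.6900i → escape time 3
(row=4, col=0): c = -1.0500 + 0.4200i → escape time 6
(row=4, col=1): c = -0.2700 + 0.4200i → escape time 9
(row=4, col=2): c = 0.5100 + 0.4200i → escape time 5
(row=5, col=0): c = -1.0500 + 0.1500i → escape time 9
(row=5, col=1): c = -0.2700 + 0.1500i → escape time 9
(row=5, col=2): c = 0.5100 + 0.1500i → escape time 5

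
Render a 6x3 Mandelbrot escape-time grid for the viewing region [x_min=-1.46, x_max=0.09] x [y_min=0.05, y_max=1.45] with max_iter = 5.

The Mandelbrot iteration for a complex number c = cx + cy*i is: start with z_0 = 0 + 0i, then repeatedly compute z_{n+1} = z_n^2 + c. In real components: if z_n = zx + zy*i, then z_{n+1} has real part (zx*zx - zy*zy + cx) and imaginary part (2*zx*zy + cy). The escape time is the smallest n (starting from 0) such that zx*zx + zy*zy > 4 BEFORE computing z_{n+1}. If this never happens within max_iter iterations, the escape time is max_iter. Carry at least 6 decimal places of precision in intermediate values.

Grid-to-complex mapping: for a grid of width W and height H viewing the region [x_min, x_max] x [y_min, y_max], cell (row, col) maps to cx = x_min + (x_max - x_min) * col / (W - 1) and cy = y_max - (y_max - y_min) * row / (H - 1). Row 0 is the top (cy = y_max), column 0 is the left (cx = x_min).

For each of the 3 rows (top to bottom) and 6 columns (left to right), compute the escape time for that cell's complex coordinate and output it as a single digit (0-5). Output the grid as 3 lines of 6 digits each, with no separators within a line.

(row=0, col=0): c = -1.4600 + 1.4500i → escape time 1
(row=0, col=1): c = -1.1500 + 1.4500i → escape time 2
(row=0, col=2): c = -0.8400 + 1.4500i → escape time 2
(row=0, col=3): c = -0.5300 + 1.4500i → escape time 2
(row=0, col=4): c = -0.2200 + 1.4500i → escape time 2
(row=0, col=5): c = 0.0900 + 1.4500i → escape time 2
(row=1, col=0): c = -1.4600 + 0.7500i → escape time 3
(row=1, col=1): c = -1.1500 + 0.7500i → escape time 3
(row=1, col=2): c = -0.8400 + 0.7500i → escape time 4
(row=1, col=3): c = -0.5300 + 0.7500i → escape time 5
(row=1, col=4): c = -0.2200 + 0.7500i → escape time 5
(row=1, col=5): c = 0.0900 + 0.7500i → escape time 5
(row=2, col=0): c = -1.4600 + 0.0500i → escape time 5
(row=2, col=1): c = -1.1500 + 0.0500i → escape time 5
(row=2, col=2): c = -0.8400 + 0.0500i → escape time 5
(row=2, col=3): c = -0.5300 + 0.0500i → escape time 5
(row=2, col=4): c = -0.2200 + 0.0500i → escape time 5
(row=2, col=5): c = 0.0900 + 0.0500i → escape time 5

Answer: 122222
334555
555555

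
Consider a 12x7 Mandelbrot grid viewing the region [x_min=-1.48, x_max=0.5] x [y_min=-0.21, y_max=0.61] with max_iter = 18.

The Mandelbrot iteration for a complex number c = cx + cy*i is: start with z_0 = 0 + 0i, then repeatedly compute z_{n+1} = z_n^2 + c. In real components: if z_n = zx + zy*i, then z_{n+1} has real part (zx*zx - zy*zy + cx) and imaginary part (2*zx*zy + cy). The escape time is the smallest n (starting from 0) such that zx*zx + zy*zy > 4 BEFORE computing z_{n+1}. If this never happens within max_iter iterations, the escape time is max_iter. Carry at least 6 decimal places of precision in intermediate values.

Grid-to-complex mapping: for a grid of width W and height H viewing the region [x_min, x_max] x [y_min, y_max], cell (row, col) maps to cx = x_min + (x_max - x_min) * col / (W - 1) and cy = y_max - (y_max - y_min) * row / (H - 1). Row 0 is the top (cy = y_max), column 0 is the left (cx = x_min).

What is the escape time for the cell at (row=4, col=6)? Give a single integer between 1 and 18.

Answer: 18

Derivation:
z_0 = 0 + 0i, c = -0.4000 + 0.0633i
Iter 1: z = -0.4000 + 0.0633i, |z|^2 = 0.1640
Iter 2: z = -0.2440 + 0.0127i, |z|^2 = 0.0597
Iter 3: z = -0.3406 + 0.0572i, |z|^2 = 0.1193
Iter 4: z = -0.2872 + 0.0244i, |z|^2 = 0.0831
Iter 5: z = -0.3181 + 0.0493i, |z|^2 = 0.1036
Iter 6: z = -0.3013 + 0.0320i, |z|^2 = 0.0918
Iter 7: z = -0.3103 + 0.0441i, |z|^2 = 0.0982
Iter 8: z = -0.3057 + 0.0360i, |z|^2 = 0.0947
Iter 9: z = -0.3079 + 0.0413i, |z|^2 = 0.0965
Iter 10: z = -0.3069 + 0.0379i, |z|^2 = 0.0956
Iter 11: z = -0.3072 + 0.0401i, |z|^2 = 0.0960
Iter 12: z = -0.3072 + 0.0387i, |z|^2 = 0.0959
Iter 13: z = -0.3071 + 0.0396i, |z|^2 = 0.0959
Iter 14: z = -0.3072 + 0.0390i, |z|^2 = 0.0959
Iter 15: z = -0.3071 + 0.0393i, |z|^2 = 0.0959
Iter 16: z = -0.3072 + 0.0392i, |z|^2 = 0.0959
Iter 17: z = -0.3071 + 0.0393i, |z|^2 = 0.0959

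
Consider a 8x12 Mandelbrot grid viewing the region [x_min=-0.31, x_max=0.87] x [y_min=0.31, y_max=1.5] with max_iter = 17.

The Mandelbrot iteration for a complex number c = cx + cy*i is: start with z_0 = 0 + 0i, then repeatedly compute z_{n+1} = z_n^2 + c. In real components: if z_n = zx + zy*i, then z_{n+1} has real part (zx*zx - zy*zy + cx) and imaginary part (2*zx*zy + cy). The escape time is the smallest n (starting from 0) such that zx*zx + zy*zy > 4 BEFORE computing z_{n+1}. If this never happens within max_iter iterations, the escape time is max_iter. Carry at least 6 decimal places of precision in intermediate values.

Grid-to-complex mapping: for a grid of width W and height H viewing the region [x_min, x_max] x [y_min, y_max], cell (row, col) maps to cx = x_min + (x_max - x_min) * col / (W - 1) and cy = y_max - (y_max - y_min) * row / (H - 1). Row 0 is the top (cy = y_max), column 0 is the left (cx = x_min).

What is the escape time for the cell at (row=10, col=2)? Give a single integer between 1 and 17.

Answer: 17

Derivation:
z_0 = 0 + 0i, c = 0.0271 + 0.4182i
Iter 1: z = 0.0271 + 0.4182i, |z|^2 = 0.1756
Iter 2: z = -0.1470 + 0.4409i, |z|^2 = 0.2160
Iter 3: z = -0.1456 + 0.2886i, |z|^2 = 0.1045
Iter 4: z = -0.0349 + 0.3341i, |z|^2 = 0.1129
Iter 5: z = -0.0833 + 0.3948i, |z|^2 = 0.1628
Iter 6: z = -0.1218 + 0.3524i, |z|^2 = 0.1390
Iter 7: z = -0.0822 + 0.3323i, |z|^2 = 0.1172
Iter 8: z = -0.0765 + 0.3635i, |z|^2 = 0.1380
Iter 9: z = -0.0992 + 0.3625i, |z|^2 = 0.1413
Iter 10: z = -0.0945 + 0.3463i, |z|^2 = 0.1288
Iter 11: z = -0.0838 + 0.3528i, |z|^2 = 0.1315
Iter 12: z = -0.0903 + 0.3590i, |z|^2 = 0.1370
Iter 13: z = -0.0936 + 0.3534i, |z|^2 = 0.1336
Iter 14: z = -0.0890 + 0.3520i, |z|^2 = 0.1318
Iter 15: z = -0.0889 + 0.3555i, |z|^2 = 0.1343
Iter 16: z = -0.0914 + 0.3550i, |z|^2 = 0.1344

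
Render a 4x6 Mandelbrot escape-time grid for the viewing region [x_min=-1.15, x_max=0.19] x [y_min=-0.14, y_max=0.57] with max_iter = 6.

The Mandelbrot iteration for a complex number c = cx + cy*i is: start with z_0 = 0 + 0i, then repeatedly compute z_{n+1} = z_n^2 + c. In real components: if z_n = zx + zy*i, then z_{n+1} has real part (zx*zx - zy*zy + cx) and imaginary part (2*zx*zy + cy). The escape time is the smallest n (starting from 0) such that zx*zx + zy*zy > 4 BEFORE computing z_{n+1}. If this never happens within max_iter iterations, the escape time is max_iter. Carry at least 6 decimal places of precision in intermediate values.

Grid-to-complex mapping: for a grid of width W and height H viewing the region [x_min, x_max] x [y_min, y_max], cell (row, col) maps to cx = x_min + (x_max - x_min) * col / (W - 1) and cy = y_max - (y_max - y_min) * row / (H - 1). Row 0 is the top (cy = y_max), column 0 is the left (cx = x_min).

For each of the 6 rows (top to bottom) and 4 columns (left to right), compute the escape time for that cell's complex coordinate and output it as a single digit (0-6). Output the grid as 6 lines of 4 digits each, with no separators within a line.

(row=0, col=0): c = -1.1500 + 0.5700i → escape time 4
(row=0, col=1): c = -0.7033 + 0.5700i → escape time 6
(row=0, col=2): c = -0.2567 + 0.5700i → escape time 6
(row=0, col=3): c = 0.1900 + 0.5700i → escape time 6
(row=1, col=0): c = -1.1500 + 0.4280i → escape time 6
(row=1, col=1): c = -0.7033 + 0.4280i → escape time 6
(row=1, col=2): c = -0.2567 + 0.4280i → escape time 6
(row=1, col=3): c = 0.1900 + 0.4280i → escape time 6
(row=2, col=0): c = -1.1500 + 0.2860i → escape time 6
(row=2, col=1): c = -0.7033 + 0.2860i → escape time 6
(row=2, col=2): c = -0.2567 + 0.2860i → escape time 6
(row=2, col=3): c = 0.1900 + 0.2860i → escape time 6
(row=3, col=0): c = -1.1500 + 0.1440i → escape time 6
(row=3, col=1): c = -0.7033 + 0.1440i → escape time 6
(row=3, col=2): c = -0.2567 + 0.1440i → escape time 6
(row=3, col=3): c = 0.1900 + 0.1440i → escape time 6
(row=4, col=0): c = -1.1500 + 0.0020i → escape time 6
(row=4, col=1): c = -0.7033 + 0.0020i → escape time 6
(row=4, col=2): c = -0.2567 + 0.0020i → escape time 6
(row=4, col=3): c = 0.1900 + 0.0020i → escape time 6
(row=5, col=0): c = -1.1500 + -0.1400i → escape time 6
(row=5, col=1): c = -0.7033 + -0.1400i → escape time 6
(row=5, col=2): c = -0.2567 + -0.1400i → escape time 6
(row=5, col=3): c = 0.1900 + -0.1400i → escape time 6

Answer: 4666
6666
6666
6666
6666
6666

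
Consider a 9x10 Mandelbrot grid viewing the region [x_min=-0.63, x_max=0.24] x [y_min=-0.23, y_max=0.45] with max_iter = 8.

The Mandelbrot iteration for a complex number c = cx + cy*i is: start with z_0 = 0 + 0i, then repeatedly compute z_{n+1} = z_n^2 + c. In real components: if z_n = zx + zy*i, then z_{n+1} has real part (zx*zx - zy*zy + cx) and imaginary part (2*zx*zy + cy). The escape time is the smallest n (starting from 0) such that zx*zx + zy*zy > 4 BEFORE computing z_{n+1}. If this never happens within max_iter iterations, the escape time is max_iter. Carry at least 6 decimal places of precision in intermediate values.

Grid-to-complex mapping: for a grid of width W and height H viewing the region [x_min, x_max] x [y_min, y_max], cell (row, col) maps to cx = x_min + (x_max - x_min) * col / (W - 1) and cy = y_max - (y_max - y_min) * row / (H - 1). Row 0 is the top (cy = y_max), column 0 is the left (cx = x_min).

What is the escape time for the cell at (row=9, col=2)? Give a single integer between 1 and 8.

z_0 = 0 + 0i, c = -0.4125 + -0.2300i
Iter 1: z = -0.4125 + -0.2300i, |z|^2 = 0.2231
Iter 2: z = -0.2952 + -0.0403i, |z|^2 = 0.0888
Iter 3: z = -0.3270 + -0.2062i, |z|^2 = 0.1494
Iter 4: z = -0.3481 + -0.0951i, |z|^2 = 0.1303
Iter 5: z = -0.3004 + -0.1638i, |z|^2 = 0.1170
Iter 6: z = -0.3491 + -0.1316i, |z|^2 = 0.1392
Iter 7: z = -0.3080 + -0.1381i, |z|^2 = 0.1139

Answer: 8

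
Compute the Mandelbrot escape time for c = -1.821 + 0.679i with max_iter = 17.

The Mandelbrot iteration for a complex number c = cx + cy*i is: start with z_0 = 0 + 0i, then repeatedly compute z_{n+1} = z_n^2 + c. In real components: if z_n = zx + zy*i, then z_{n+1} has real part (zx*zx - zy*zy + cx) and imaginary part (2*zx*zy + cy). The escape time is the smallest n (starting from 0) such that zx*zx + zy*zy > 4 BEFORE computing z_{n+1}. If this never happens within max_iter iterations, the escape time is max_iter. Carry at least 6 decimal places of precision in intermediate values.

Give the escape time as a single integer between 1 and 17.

z_0 = 0 + 0i, c = -1.8210 + 0.6790i
Iter 1: z = -1.8210 + 0.6790i, |z|^2 = 3.7771
Iter 2: z = 1.0340 + -1.7939i, |z|^2 = 4.2873
Escaped at iteration 2

Answer: 2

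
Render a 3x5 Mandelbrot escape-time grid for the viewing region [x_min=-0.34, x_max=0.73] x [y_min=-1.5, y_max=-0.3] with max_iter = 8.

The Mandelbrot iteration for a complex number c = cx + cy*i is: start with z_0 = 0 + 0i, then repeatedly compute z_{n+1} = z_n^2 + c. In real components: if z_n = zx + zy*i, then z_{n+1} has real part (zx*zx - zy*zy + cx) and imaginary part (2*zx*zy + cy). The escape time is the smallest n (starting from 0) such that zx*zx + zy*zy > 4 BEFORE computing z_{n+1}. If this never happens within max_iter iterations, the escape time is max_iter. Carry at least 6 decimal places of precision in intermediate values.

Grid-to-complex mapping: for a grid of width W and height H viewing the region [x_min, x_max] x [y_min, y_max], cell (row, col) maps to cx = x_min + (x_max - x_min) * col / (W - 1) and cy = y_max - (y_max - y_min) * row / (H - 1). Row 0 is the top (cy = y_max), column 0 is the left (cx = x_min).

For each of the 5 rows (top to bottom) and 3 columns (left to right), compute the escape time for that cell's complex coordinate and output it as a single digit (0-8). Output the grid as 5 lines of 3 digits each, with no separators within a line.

(row=0, col=0): c = -0.3400 + -0.3000i → escape time 8
(row=0, col=1): c = 0.1950 + -0.3000i → escape time 8
(row=0, col=2): c = 0.7300 + -0.3000i → escape time 3
(row=1, col=0): c = -0.3400 + -0.6000i → escape time 8
(row=1, col=1): c = 0.1950 + -0.6000i → escape time 8
(row=1, col=2): c = 0.7300 + -0.6000i → escape time 3
(row=2, col=0): c = -0.3400 + -0.9000i → escape time 5
(row=2, col=1): c = 0.1950 + -0.9000i → escape time 4
(row=2, col=2): c = 0.7300 + -0.9000i → escape time 2
(row=3, col=0): c = -0.3400 + -1.2000i → escape time 3
(row=3, col=1): c = 0.1950 + -1.2000i → escape time 2
(row=3, col=2): c = 0.7300 + -1.2000i → escape time 2
(row=4, col=0): c = -0.3400 + -1.5000i → escape time 2
(row=4, col=1): c = 0.1950 + -1.5000i → escape time 2
(row=4, col=2): c = 0.7300 + -1.5000i → escape time 2

Answer: 883
883
542
322
222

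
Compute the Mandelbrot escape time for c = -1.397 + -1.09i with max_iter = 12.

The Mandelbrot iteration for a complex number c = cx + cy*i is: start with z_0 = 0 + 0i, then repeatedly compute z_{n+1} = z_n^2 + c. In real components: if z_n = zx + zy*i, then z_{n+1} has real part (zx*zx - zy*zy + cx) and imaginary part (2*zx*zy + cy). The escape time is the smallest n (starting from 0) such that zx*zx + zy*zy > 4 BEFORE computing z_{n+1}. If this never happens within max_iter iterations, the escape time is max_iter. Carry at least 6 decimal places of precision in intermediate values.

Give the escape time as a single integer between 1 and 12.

z_0 = 0 + 0i, c = -1.3970 + -1.0900i
Iter 1: z = -1.3970 + -1.0900i, |z|^2 = 3.1397
Iter 2: z = -0.6335 + 1.9555i, |z|^2 = 4.2251
Escaped at iteration 2

Answer: 2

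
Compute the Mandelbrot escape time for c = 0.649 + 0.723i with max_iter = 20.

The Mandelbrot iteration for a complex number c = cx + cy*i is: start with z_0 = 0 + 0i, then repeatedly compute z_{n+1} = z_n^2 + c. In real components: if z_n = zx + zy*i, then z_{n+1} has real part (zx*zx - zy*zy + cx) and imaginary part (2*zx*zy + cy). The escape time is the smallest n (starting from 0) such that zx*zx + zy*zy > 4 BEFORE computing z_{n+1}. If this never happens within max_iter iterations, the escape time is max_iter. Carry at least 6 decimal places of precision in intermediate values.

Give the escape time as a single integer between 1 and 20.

Answer: 3

Derivation:
z_0 = 0 + 0i, c = 0.6490 + 0.7230i
Iter 1: z = 0.6490 + 0.7230i, |z|^2 = 0.9439
Iter 2: z = 0.5475 + 1.6615i, |z|^2 = 3.0602
Iter 3: z = -1.8117 + 2.5422i, |z|^2 = 9.7450
Escaped at iteration 3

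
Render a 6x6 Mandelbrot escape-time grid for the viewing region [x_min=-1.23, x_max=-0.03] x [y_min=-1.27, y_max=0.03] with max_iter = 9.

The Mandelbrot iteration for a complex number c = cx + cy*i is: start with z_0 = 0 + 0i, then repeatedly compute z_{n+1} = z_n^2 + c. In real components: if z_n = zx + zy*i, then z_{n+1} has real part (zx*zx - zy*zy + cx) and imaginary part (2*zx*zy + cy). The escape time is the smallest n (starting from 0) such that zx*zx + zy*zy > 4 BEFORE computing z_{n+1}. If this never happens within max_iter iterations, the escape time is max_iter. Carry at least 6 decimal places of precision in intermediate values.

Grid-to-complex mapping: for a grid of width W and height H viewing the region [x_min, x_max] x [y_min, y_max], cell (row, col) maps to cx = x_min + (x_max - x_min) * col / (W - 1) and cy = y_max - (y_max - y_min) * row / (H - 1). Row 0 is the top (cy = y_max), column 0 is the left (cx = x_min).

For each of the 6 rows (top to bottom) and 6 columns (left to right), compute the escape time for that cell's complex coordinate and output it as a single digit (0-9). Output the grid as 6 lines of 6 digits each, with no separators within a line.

(row=0, col=0): c = -1.2300 + 0.0300i → escape time 9
(row=0, col=1): c = -0.9900 + 0.0300i → escape time 9
(row=0, col=2): c = -0.7500 + 0.0300i → escape time 9
(row=0, col=3): c = -0.5100 + 0.0300i → escape time 9
(row=0, col=4): c = -0.2700 + 0.0300i → escape time 9
(row=0, col=5): c = -0.0300 + 0.0300i → escape time 9
(row=1, col=0): c = -1.2300 + -0.2300i → escape time 9
(row=1, col=1): c = -0.9900 + -0.2300i → escape time 9
(row=1, col=2): c = -0.7500 + -0.2300i → escape time 9
(row=1, col=3): c = -0.5100 + -0.2300i → escape time 9
(row=1, col=4): c = -0.2700 + -0.2300i → escape time 9
(row=1, col=5): c = -0.0300 + -0.2300i → escape time 9
(row=2, col=0): c = -1.2300 + -0.4900i → escape time 5
(row=2, col=1): c = -0.9900 + -0.4900i → escape time 5
(row=2, col=2): c = -0.7500 + -0.4900i → escape time 6
(row=2, col=3): c = -0.5100 + -0.4900i → escape time 9
(row=2, col=4): c = -0.2700 + -0.4900i → escape time 9
(row=2, col=5): c = -0.0300 + -0.4900i → escape time 9
(row=3, col=0): c = -1.2300 + -0.7500i → escape time 3
(row=3, col=1): c = -0.9900 + -0.7500i → escape time 4
(row=3, col=2): c = -0.7500 + -0.7500i → escape time 4
(row=3, col=3): c = -0.5100 + -0.7500i → escape time 6
(row=3, col=4): c = -0.2700 + -0.7500i → escape time 9
(row=3, col=5): c = -0.0300 + -0.7500i → escape time 9
(row=4, col=0): c = -1.2300 + -1.0100i → escape time 3
(row=4, col=1): c = -0.9900 + -1.0100i → escape time 3
(row=4, col=2): c = -0.7500 + -1.0100i → escape time 3
(row=4, col=3): c = -0.5100 + -1.0100i → escape time 4
(row=4, col=4): c = -0.2700 + -1.0100i → escape time 5
(row=4, col=5): c = -0.0300 + -1.0100i → escape time 9
(row=5, col=0): c = -1.2300 + -1.2700i → escape time 2
(row=5, col=1): c = -0.9900 + -1.2700i → escape time 2
(row=5, col=2): c = -0.7500 + -1.2700i → escape time 3
(row=5, col=3): c = -0.5100 + -1.2700i → escape time 3
(row=5, col=4): c = -0.2700 + -1.2700i → escape time 3
(row=5, col=5): c = -0.0300 + -1.2700i → escape time 2

Answer: 999999
999999
556999
344699
333459
223332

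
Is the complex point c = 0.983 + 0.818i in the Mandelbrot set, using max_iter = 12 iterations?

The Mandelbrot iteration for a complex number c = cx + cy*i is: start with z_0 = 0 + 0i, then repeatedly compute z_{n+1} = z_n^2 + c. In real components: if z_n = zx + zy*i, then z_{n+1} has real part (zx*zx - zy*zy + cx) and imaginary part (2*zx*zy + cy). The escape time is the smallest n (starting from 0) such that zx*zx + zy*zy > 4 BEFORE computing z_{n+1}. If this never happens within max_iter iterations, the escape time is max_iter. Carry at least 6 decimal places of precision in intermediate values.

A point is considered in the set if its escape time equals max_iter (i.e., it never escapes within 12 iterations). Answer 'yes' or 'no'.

z_0 = 0 + 0i, c = 0.9830 + 0.8180i
Iter 1: z = 0.9830 + 0.8180i, |z|^2 = 1.6354
Iter 2: z = 1.2802 + 2.4262i, |z|^2 = 7.5252
Escaped at iteration 2

Answer: no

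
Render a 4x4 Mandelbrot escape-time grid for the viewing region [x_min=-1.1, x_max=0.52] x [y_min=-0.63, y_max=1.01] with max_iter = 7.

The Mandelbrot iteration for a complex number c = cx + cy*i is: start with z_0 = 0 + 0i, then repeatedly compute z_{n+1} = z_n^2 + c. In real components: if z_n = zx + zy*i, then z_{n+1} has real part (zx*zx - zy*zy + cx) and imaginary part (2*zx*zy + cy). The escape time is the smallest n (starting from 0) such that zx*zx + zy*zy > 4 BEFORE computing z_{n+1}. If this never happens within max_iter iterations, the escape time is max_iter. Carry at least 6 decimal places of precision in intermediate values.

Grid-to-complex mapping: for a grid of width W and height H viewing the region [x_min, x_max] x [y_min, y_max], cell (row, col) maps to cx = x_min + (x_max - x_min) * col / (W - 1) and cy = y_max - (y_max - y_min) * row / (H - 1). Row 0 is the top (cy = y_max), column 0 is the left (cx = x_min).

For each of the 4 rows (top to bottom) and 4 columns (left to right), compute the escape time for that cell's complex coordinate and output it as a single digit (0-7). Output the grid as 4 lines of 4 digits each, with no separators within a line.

Answer: 3472
5775
7775
4774

Derivation:
(row=0, col=0): c = -1.1000 + 1.0100i → escape time 3
(row=0, col=1): c = -0.5600 + 1.0100i → escape time 4
(row=0, col=2): c = -0.0200 + 1.0100i → escape time 7
(row=0, col=3): c = 0.5200 + 1.0100i → escape time 2
(row=1, col=0): c = -1.1000 + 0.4633i → escape time 5
(row=1, col=1): c = -0.5600 + 0.4633i → escape time 7
(row=1, col=2): c = -0.0200 + 0.4633i → escape time 7
(row=1, col=3): c = 0.5200 + 0.4633i → escape time 5
(row=2, col=0): c = -1.1000 + -0.0833i → escape time 7
(row=2, col=1): c = -0.5600 + -0.0833i → escape time 7
(row=2, col=2): c = -0.0200 + -0.0833i → escape time 7
(row=2, col=3): c = 0.5200 + -0.0833i → escape time 5
(row=3, col=0): c = -1.1000 + -0.6300i → escape time 4
(row=3, col=1): c = -0.5600 + -0.6300i → escape time 7
(row=3, col=2): c = -0.0200 + -0.6300i → escape time 7
(row=3, col=3): c = 0.5200 + -0.6300i → escape time 4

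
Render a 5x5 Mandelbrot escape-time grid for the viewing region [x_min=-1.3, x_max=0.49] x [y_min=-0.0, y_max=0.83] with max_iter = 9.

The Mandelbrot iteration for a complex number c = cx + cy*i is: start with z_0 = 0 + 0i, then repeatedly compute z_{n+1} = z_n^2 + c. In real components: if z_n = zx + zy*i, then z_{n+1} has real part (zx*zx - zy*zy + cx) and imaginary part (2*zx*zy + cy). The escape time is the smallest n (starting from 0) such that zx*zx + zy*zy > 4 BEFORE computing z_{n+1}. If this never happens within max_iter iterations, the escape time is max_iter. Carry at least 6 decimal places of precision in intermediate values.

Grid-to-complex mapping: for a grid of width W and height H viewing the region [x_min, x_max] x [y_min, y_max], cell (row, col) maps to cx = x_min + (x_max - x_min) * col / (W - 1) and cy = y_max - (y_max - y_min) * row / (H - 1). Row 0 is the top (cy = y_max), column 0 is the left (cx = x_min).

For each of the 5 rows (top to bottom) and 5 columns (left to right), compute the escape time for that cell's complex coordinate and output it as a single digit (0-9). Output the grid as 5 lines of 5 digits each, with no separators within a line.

(row=0, col=0): c = -1.3000 + 0.8300i → escape time 3
(row=0, col=1): c = -0.8525 + 0.8300i → escape time 4
(row=0, col=2): c = -0.4050 + 0.8300i → escape time 6
(row=0, col=3): c = 0.0425 + 0.8300i → escape time 8
(row=0, col=4): c = 0.4900 + 0.8300i → escape time 3
(row=1, col=0): c = -1.3000 + 0.6225i → escape time 3
(row=1, col=1): c = -0.8525 + 0.6225i → escape time 5
(row=1, col=2): c = -0.4050 + 0.6225i → escape time 9
(row=1, col=3): c = 0.0425 + 0.6225i → escape time 9
(row=1, col=4): c = 0.4900 + 0.6225i → escape time 4
(row=2, col=0): c = -1.3000 + 0.4150i → escape time 7
(row=2, col=1): c = -0.8525 + 0.4150i → escape time 7
(row=2, col=2): c = -0.4050 + 0.4150i → escape time 9
(row=2, col=3): c = 0.0425 + 0.4150i → escape time 9
(row=2, col=4): c = 0.4900 + 0.4150i → escape time 5
(row=3, col=0): c = -1.3000 + 0.2075i → escape time 8
(row=3, col=1): c = -0.8525 + 0.2075i → escape time 9
(row=3, col=2): c = -0.4050 + 0.2075i → escape time 9
(row=3, col=3): c = 0.0425 + 0.2075i → escape time 9
(row=3, col=4): c = 0.4900 + 0.2075i → escape time 5
(row=4, col=0): c = -1.3000 + 0.0000i → escape time 9
(row=4, col=1): c = -0.8525 + 0.0000i → escape time 9
(row=4, col=2): c = -0.4050 + 0.0000i → escape time 9
(row=4, col=3): c = 0.0425 + 0.0000i → escape time 9
(row=4, col=4): c = 0.4900 + 0.0000i → escape time 5

Answer: 34683
35994
77995
89995
99995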